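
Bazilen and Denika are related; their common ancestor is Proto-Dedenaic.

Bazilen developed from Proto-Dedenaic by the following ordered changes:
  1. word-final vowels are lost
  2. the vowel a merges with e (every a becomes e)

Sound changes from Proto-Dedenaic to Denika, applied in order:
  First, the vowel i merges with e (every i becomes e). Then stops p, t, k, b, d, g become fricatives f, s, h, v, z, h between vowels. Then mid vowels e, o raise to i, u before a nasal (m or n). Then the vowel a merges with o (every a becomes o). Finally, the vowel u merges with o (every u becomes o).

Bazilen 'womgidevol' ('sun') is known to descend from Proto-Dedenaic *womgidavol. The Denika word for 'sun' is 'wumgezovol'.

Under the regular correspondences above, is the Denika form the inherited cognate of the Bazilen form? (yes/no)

Derive the expected Denika reflex of *womgidavol:
Denika: *womgidavol
  womgidavol → womgedavol   [vowel merger]
  womgedavol → womgezavol   [intervocalic lenition]
  womgezavol → wumgezavol   [pre-nasal raising]
  wumgezavol → wumgezovol   [vowel merger]
  wumgezovol → womgezovol   [vowel merger]
  giving Denika womgezovol.
The regular Denika reflex would be 'womgezovol', but the attested form is 'wumgezovol'. The correspondence is irregular, so they are not cognates (the Denika form has a different source).

no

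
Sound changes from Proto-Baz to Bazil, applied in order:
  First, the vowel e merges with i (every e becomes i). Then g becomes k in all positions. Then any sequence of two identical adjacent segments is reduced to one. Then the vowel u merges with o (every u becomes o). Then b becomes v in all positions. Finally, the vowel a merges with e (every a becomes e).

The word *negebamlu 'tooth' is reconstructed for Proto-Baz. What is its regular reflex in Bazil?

nikivemlo

Bazil: *negebamlu > nigibamlu > nikibamlu > nikibamlo > nikivamlo > nikivemlo  (by vowel merger, unconditioned shift, vowel merger, unconditioned shift, vowel merger)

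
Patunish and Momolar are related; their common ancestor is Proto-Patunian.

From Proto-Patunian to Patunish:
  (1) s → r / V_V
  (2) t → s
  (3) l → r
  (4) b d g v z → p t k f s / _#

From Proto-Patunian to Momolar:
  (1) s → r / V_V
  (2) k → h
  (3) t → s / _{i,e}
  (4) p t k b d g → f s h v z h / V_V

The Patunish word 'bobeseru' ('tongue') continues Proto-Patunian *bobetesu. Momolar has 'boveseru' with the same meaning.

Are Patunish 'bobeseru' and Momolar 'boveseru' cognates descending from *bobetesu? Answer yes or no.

Derive the expected Momolar reflex of *bobetesu:
Momolar: *bobetesu > bobeteru > bobeseru > boveseru  (by rhotacism, palatalisation, intervocalic lenition)
Momolar 'boveseru' matches the regular reflex exactly, so the pair is cognate.

yes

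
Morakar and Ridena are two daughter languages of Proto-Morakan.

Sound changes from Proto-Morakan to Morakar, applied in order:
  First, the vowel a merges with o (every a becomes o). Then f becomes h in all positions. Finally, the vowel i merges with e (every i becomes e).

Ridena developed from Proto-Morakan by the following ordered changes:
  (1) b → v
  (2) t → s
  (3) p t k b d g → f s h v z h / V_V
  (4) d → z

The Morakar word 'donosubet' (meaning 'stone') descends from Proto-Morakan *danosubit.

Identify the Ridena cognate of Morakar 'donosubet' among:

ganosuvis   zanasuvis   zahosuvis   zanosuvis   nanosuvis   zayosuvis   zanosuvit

Ridena: *danosubit > danosuvit > danosuvis > zanosuvis  (by unconditioned shift, unconditioned shift, unconditioned shift)
Among the options, 'zanosuvis' alone shows every Ridena change applied in order.

zanosuvis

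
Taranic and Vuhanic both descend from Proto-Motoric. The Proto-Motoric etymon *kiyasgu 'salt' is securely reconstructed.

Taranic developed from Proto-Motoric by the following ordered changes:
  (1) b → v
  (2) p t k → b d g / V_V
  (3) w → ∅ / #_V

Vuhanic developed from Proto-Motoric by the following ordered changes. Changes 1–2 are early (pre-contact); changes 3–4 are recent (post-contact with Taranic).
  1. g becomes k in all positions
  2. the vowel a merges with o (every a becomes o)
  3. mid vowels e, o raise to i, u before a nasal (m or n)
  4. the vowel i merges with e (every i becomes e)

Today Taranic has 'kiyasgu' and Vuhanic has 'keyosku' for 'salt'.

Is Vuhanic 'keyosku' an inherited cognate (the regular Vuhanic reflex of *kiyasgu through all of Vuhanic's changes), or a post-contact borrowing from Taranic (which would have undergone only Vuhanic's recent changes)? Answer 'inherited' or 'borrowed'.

If inherited, *kiyasgu would pass through all of Vuhanic's changes:
Vuhanic: *kiyasgu > kiyasku > kiyosku > keyosku  (by unconditioned shift, vowel merger, vowel merger)
If borrowed from Taranic 'kiyasgu' after the early changes, it would undergo only the recent ones:
  rule 3 (pre-nasal raising): no change (kiyasgu)
  rule 4 (vowel merger): kiyasgu → keyasgu
  ⇒ as a loan: keyasgu
Vuhanic 'keyosku' matches the inherited outcome exactly, so it is an inherited cognate, not a loan.

inherited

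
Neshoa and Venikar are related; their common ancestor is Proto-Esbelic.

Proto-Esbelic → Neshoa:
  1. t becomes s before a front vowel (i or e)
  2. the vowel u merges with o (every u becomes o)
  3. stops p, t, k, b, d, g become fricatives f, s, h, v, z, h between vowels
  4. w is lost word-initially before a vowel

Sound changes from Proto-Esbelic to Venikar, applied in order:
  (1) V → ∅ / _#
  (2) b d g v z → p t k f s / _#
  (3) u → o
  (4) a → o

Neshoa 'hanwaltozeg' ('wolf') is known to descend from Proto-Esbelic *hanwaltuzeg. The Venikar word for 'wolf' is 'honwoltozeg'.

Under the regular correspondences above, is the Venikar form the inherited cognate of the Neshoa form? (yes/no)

no

Derive the expected Venikar reflex of *hanwaltuzeg:
Venikar: *hanwaltuzeg > hanwaltuzek > hanwaltozek > honwoltozek  (by final devoicing, vowel merger, vowel merger)
The regular Venikar reflex would be 'honwoltozek', but the attested form is 'honwoltozeg'. The correspondence is irregular, so they are not cognates (the Venikar form has a different source).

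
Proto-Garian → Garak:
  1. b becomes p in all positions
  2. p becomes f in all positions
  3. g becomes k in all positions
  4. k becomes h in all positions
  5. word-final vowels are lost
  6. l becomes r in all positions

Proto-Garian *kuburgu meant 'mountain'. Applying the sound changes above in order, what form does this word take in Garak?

hufurh

Garak: *kuburgu > kupurgu > kufurgu > kufurku > hufurhu > hufurh  (by unconditioned shift, unconditioned shift, unconditioned shift, unconditioned shift, apocope)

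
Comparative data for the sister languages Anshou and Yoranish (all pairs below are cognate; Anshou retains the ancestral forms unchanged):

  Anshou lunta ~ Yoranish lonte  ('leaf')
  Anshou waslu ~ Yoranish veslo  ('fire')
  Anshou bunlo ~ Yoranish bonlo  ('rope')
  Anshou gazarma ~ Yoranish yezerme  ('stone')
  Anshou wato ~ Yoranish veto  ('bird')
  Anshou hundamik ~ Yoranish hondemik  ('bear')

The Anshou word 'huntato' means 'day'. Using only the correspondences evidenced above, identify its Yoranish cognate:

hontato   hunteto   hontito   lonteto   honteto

lunta ~ lonte, bunlo ~ bonlo — Anshou u corresponds to Yoranish o after a consonant, before a nasal.
waslu ~ veslo, gazarma ~ yezerme — Anshou a corresponds to Yoranish e after a consonant, before a consonant other than r, m, n, p, b, f, v.
Applying these to Anshou 'huntato':
  huntato → hontato   (u→o after a consonant, before a nasal)
  hontato → honteto   (a→e after a consonant, before a consonant other than r, m, n, p, b, f, v)
So the Yoranish cognate is 'honteto'.

honteto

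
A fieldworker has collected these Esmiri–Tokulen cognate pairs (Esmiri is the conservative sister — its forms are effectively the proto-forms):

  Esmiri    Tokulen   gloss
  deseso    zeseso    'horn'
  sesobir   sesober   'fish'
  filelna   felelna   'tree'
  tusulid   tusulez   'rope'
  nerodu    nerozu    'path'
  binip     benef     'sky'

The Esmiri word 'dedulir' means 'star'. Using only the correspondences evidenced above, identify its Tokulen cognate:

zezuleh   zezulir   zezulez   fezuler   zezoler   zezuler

deseso ~ zeseso — Esmiri d corresponds to Tokulen z word-initially before a front vowel.
nerodu ~ nerozu — Esmiri d corresponds to Tokulen z between vowels (before a back vowel).
sesobir ~ sesober — Esmiri i corresponds to Tokulen e after a consonant, before r.
Applying these to Esmiri 'dedulir':
  dedulir → zedulir   (d→z word-initially before a front vowel)
  zedulir → zezulir   (d→z between vowels (before a back vowel))
  zezulir → zezuler   (i→e after a consonant, before r)
So the Tokulen cognate is 'zezuler'.

zezuler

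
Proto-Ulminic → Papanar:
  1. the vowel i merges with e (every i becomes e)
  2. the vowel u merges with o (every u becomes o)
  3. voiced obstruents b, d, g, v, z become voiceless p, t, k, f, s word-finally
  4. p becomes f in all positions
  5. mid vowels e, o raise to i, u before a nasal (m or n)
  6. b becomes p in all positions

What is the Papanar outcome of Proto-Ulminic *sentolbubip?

sintolpopef

Papanar: *sentolbubip > sentolbubep > sentolbobep > sentolbobef > sintolbobef > sintolpopef  (by vowel merger, vowel merger, unconditioned shift, pre-nasal raising, unconditioned shift)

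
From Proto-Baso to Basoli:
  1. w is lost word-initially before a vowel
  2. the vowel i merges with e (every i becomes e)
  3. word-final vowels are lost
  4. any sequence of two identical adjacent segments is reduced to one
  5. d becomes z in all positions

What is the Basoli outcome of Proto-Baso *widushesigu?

ezusheseg

Basoli: *widushesigu > idushesigu > edushesegu > edusheseg > ezusheseg  (by glide loss, vowel merger, apocope, unconditioned shift)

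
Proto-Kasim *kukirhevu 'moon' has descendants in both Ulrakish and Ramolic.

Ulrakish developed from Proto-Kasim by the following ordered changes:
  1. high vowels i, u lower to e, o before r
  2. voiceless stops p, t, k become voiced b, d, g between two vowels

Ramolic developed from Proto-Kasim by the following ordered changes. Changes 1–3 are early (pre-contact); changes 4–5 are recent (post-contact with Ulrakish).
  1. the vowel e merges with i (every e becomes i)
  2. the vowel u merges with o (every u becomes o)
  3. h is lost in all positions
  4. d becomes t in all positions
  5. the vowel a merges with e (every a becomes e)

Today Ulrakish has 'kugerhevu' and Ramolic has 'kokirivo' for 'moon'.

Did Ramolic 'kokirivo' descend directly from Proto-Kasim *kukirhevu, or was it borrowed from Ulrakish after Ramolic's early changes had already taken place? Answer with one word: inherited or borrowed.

If inherited, *kukirhevu would pass through all of Ramolic's changes:
Ramolic: *kukirhevu
  kukirhevu → kukirhivu   [vowel merger]
  kukirhivu → kokirhivo   [vowel merger]
  kokirhivo → kokirivo   [h-loss]
  kokirivo (rule 4 does not apply)
  kokirivo (rule 5 does not apply)
  giving Ramolic kokirivo.
If borrowed from Ulrakish 'kugerhevu' after the early changes, it would undergo only the recent ones:
  rule 4 (unconditioned shift): no change (kugerhevu)
  rule 5 (vowel merger): no change (kugerhevu)
  ⇒ as a loan: kugerhevu
Ramolic 'kokirivo' matches the inherited outcome exactly, so it is an inherited cognate, not a loan.

inherited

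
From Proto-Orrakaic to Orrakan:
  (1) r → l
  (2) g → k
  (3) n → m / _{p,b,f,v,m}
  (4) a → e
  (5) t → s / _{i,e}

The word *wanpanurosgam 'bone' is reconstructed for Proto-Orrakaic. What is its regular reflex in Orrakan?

wempenuloskem

Orrakan: *wanpanurosgam
  wanpanurosgam → wanpanulosgam   [unconditioned shift]
  wanpanulosgam → wanpanuloskam   [unconditioned shift]
  wanpanuloskam → wampanuloskam   [nasal place assimilation]
  wampanuloskam → wempenuloskem   [vowel merger]
  wempenuloskem (rule 5 does not apply)
  giving Orrakan wempenuloskem.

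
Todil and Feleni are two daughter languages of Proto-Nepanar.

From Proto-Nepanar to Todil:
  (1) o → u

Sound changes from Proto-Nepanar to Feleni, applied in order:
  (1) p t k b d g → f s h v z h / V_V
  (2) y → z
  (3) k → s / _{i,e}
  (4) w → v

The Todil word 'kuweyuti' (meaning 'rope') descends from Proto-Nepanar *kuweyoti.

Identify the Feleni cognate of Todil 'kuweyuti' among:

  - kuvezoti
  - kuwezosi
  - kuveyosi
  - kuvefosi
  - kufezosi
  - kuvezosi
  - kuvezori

kuvezosi

Feleni: *kuweyoti
  kuweyoti → kuweyosi   [intervocalic lenition]
  kuweyosi → kuwezosi   [unconditioned shift]
  kuwezosi (rule 3 does not apply)
  kuwezosi → kuvezosi   [unconditioned shift]
  giving Feleni kuvezosi.
Only 'kuvezosi' matches the regular Feleni development of *kuweyoti.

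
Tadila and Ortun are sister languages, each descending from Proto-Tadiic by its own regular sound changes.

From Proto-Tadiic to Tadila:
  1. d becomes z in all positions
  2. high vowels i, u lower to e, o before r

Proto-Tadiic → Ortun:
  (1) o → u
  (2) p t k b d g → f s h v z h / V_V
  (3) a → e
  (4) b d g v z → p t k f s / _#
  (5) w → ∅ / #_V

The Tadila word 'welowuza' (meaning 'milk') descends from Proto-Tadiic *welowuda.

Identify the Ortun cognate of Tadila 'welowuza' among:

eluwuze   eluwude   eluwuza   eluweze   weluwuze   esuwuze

eluwuze

Ortun: *welowuda
  welowuda → weluwuda   [vowel merger]
  weluwuda → weluwuza   [intervocalic lenition]
  weluwuza → weluwuze   [vowel merger]
  weluwuze (rule 4 does not apply)
  weluwuze → eluwuze   [glide loss]
  giving Ortun eluwuze.
Among the options, 'eluwuze' alone shows every Ortun change applied in order.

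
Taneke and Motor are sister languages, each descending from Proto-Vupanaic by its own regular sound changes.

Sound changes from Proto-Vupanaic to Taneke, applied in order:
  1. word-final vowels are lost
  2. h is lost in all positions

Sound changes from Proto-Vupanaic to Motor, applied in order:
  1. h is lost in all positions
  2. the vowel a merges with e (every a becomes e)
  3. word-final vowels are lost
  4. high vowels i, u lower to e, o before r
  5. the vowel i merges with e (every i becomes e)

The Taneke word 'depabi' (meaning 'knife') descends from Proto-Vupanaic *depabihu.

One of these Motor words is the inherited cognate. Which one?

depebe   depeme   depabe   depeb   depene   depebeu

depebe

Motor: *depabihu
  depabihu → depabiu   [h-loss]
  depabiu → depebiu   [vowel merger]
  depebiu → depebi   [apocope]
  depebi (rule 4 does not apply)
  depebi → depebe   [vowel merger]
  giving Motor depebe.
Only 'depebe' matches the regular Motor development of *depabihu.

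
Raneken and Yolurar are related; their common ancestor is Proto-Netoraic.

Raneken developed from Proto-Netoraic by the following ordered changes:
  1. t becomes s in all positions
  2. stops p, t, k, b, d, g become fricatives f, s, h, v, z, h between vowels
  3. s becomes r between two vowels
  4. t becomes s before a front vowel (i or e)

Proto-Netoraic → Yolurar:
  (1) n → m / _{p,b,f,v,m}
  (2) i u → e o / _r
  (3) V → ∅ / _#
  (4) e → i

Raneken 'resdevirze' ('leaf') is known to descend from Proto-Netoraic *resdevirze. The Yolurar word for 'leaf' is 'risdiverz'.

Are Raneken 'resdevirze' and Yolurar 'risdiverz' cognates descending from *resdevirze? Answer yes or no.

no

Derive the expected Yolurar reflex of *resdevirze:
Yolurar: start from *resdevirze.
  rule 1: no change — resdevirze
  rule 2 (pre-rhotic lowering): resdevirze → resdeverze
  rule 3 (apocope): resdeverze → resdeverz
  rule 4 (vowel merger): resdeverz → risdivirz
  ⇒ Yolurar risdivirz
The regular Yolurar reflex would be 'risdivirz', but the attested form is 'risdiverz'. The correspondence is irregular, so they are not cognates (the Yolurar form has a different source).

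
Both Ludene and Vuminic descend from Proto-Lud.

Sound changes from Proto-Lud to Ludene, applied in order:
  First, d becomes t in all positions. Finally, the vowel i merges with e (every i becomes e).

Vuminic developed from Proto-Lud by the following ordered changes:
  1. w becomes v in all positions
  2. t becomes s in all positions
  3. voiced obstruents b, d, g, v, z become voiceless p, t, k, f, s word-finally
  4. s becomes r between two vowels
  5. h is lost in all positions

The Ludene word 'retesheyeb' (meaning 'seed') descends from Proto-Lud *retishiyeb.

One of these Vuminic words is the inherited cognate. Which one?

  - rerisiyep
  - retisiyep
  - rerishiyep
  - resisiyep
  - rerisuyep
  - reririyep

Vuminic: *retishiyeb
  retishiyeb (rule 1 does not apply)
  retishiyeb → resishiyeb   [unconditioned shift]
  resishiyeb → resishiyep   [final devoicing]
  resishiyep → rerishiyep   [rhotacism]
  rerishiyep → rerisiyep   [h-loss]
  giving Vuminic rerisiyep.

rerisiyep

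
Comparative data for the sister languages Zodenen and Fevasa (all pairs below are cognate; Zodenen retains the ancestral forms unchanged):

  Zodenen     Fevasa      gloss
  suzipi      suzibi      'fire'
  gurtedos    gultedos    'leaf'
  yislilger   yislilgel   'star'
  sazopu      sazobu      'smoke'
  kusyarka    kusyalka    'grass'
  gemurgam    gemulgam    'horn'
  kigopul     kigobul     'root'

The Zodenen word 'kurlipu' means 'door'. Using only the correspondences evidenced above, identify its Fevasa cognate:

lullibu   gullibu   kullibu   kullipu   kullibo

kullibu

gurtedos ~ gultedos, kusyarka ~ kusyalka — Zodenen r corresponds to Fevasa l after a vowel, before a consonant other than r, m, n, p, b, f, v.
sazopu ~ sazobu, kigopul ~ kigobul — Zodenen p corresponds to Fevasa b between vowels (before a back vowel).
Applying these to Zodenen 'kurlipu':
  kurlipu → kullipu   (r→l after a vowel, before a consonant other than r, m, n, p, b, f, v)
  kullipu → kullibu   (p→b between vowels (before a back vowel))
So the Fevasa cognate is 'kullibu'.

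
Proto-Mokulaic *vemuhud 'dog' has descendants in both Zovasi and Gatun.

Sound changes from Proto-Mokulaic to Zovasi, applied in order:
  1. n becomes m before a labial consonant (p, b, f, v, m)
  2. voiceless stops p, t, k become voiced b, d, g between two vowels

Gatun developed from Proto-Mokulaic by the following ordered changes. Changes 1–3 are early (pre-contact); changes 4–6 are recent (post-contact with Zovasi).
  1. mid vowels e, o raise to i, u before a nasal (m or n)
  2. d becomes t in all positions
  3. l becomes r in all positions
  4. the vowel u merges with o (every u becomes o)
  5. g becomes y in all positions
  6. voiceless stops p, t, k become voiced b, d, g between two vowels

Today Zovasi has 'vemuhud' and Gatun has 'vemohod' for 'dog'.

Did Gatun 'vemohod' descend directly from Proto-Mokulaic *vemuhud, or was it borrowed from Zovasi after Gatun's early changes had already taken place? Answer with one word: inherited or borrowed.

If inherited, *vemuhud would pass through all of Gatun's changes:
Gatun: start from *vemuhud.
  rule 1 (pre-nasal raising): vemuhud → vimuhud
  rule 2 (unconditioned shift): vimuhud → vimuhut
  rule 3: no change — vimuhut
  rule 4 (vowel merger): vimuhut → vimohot
  rule 5: no change — vimohot
  rule 6: no change — vimohot
  ⇒ Gatun vimohot
If borrowed from Zovasi 'vemuhud' after the early changes, it would undergo only the recent ones:
  rule 4 (vowel merger): vemuhud → vemohod
  rule 5 (unconditioned shift): no change (vemohod)
  rule 6 (intervocalic voicing): no change (vemohod)
  ⇒ as a loan: vemohod
Gatun 'vemohod' matches the loan outcome 'vemohod', not the inherited 'vimohot' — it skipped the early Gatun changes, so it was borrowed from Zovasi.

borrowed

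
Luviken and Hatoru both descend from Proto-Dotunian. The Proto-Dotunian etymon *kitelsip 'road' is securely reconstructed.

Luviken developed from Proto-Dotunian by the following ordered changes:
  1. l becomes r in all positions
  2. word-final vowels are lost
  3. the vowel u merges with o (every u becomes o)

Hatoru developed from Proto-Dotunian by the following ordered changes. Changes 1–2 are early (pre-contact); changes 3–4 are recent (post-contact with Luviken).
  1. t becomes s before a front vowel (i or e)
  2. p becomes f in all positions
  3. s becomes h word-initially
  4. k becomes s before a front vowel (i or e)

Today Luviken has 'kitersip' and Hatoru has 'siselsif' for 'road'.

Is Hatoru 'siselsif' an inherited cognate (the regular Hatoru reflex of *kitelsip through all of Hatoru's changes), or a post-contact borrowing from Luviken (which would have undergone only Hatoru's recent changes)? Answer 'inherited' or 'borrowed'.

If inherited, *kitelsip would pass through all of Hatoru's changes:
Hatoru: *kitelsip > kiselsip > kiselsif > siselsif  (by palatalisation, unconditioned shift, palatalisation)
If borrowed from Luviken 'kitersip' after the early changes, it would undergo only the recent ones:
  rule 3 (debuccalisation): no change (kitersip)
  rule 4 (palatalisation): kitersip → sitersip
  ⇒ as a loan: sitersip
Hatoru 'siselsif' matches the inherited outcome exactly, so it is an inherited cognate, not a loan.

inherited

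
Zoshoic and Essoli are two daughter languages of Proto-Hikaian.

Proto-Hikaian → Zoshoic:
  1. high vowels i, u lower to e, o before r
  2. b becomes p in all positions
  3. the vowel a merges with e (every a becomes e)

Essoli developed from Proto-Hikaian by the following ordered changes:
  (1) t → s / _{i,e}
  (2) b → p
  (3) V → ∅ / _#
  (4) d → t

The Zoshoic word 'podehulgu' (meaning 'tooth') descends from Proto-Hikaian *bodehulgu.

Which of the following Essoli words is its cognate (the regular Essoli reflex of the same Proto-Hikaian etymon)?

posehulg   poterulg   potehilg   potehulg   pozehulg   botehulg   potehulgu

potehulg

Essoli: start from *bodehulgu.
  rule 1: no change — bodehulgu
  rule 2 (unconditioned shift): bodehulgu → podehulgu
  rule 3 (apocope): podehulgu → podehulg
  rule 4 (unconditioned shift): podehulg → potehulg
  ⇒ Essoli potehulg
Among the options, 'potehulg' alone shows every Essoli change applied in order.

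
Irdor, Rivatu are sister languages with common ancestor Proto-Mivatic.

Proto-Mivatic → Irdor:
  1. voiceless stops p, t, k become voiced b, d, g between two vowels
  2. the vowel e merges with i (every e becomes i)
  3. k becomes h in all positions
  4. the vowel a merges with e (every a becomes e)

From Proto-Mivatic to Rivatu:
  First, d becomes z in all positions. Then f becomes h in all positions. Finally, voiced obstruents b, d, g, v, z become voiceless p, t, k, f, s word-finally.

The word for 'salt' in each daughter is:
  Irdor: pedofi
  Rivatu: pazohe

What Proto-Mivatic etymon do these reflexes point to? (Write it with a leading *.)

Position 6: Irdor has i, Rivatu has e. Rivatu preserves e here (none of its changes turn any other segment into e), so the proto-segment is *e.
Position 2: Irdor has e, Rivatu has a. Rivatu preserves a here (none of its changes turn any other segment into a), so the proto-segment is *a.
Position 5: Irdor has f, Rivatu has h. Irdor preserves f here (none of its changes turn any other segment into f), so the proto-segment is *f.
Verify the candidate proto-form against each daughter:
Irdor: start from *padofe.
  rule 1: no change — padofe
  rule 2 (vowel merger): padofe → padofi
  rule 3: no change — padofi
  rule 4 (vowel merger): padofi → pedofi
  ⇒ Irdor pedofi
Rivatu: start from *padofe.
  rule 1 (unconditioned shift): padofe → pazofe
  rule 2 (unconditioned shift): pazofe → pazohe
  rule 3: no change — pazohe
  ⇒ Rivatu pazohe
Only *padofe yields all of Irdor pedofi, Rivatu pazohe.

*padofe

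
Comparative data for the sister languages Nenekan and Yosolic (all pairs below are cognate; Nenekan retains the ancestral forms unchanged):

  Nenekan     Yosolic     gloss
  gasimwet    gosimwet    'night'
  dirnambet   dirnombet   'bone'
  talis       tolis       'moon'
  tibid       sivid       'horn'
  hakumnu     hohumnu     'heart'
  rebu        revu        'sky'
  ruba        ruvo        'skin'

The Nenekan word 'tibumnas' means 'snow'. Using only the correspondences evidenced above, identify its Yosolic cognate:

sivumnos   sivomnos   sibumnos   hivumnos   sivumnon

tibid ~ sivid — Nenekan t corresponds to Yosolic s word-initially before a front vowel.
rebu ~ revu — Nenekan b corresponds to Yosolic v between vowels (before a back vowel).
gasimwet ~ gosimwet, talis ~ tolis — Nenekan a corresponds to Yosolic o after a consonant, before a consonant other than r, m, n, p, b, f, v.
Applying these to Nenekan 'tibumnas':
  tibumnas → sibumnas   (t→s word-initially before a front vowel)
  sibumnas → sivumnas   (b→v between vowels (before a back vowel))
  sivumnas → sivumnos   (a→o after a consonant, before a consonant other than r, m, n, p, b, f, v)
So the Yosolic cognate is 'sivumnos'.

sivumnos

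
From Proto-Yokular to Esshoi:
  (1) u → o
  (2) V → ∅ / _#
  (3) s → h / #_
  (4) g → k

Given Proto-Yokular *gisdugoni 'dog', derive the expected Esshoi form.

kisdokon

Esshoi: *gisdugoni
  gisdugoni → gisdogoni   [vowel merger]
  gisdogoni → gisdogon   [apocope]
  gisdogon (rule 3 does not apply)
  gisdogon → kisdokon   [unconditioned shift]
  giving Esshoi kisdokon.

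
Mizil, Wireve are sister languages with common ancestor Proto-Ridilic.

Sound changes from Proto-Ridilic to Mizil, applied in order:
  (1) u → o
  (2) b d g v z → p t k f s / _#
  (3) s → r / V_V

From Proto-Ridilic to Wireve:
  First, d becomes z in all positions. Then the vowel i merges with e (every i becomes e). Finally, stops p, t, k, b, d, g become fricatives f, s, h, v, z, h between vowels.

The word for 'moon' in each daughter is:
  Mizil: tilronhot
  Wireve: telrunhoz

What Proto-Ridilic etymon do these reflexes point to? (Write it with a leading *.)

*tilrunhod

Position 2: Mizil has i, Wireve has e. Mizil preserves i here (none of its changes turn any other segment into i), so the proto-segment is *i.
Position 5: Mizil has o, Wireve has u. Wireve preserves u here (none of its changes turn any other segment into u), so the proto-segment is *u.
Verify the candidate proto-form against each daughter:
Mizil: start from *tilrunhod.
  rule 1 (vowel merger): tilrunhod → tilronhod
  rule 2 (final devoicing): tilronhod → tilronhot
  rule 3: no change — tilronhot
  ⇒ Mizil tilronhot
Wireve: start from *tilrunhod.
  rule 1 (unconditioned shift): tilrunhod → tilrunhoz
  rule 2 (vowel merger): tilrunhoz → telrunhoz
  rule 3: no change — telrunhoz
  ⇒ Wireve telrunhoz
No other proto-form is consistent with every reflex, so the reconstruction is *tilrunhod.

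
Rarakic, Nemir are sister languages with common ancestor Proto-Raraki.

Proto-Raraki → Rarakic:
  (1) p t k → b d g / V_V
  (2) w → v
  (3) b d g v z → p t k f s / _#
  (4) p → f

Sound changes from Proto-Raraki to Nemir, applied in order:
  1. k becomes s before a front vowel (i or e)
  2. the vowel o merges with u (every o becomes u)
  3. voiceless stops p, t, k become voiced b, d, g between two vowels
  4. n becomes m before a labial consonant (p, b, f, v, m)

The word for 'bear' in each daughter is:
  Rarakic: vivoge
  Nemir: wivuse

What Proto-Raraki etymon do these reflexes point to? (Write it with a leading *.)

Position 5: Rarakic has g, Nemir has s. Taking the neighbouring segments as reconstructed: Rarakic g could go back to *k or *g; Nemir s could go back to *k or *s — the one source consistent with every daughter is *k.
Position 1: Rarakic has v, Nemir has w. Nemir preserves w here (none of its changes turn any other segment into w), so the proto-segment is *w.
Continuing position by position gives *wivoke; check it forward:
Rarakic: start from *wivoke.
  rule 1 (intervocalic voicing): wivoke → wivoge
  rule 2 (unconditioned shift): wivoge → vivoge
  rule 3: no change — vivoge
  rule 4: no change — vivoge
  ⇒ Rarakic vivoge
Nemir: start from *wivoke.
  rule 1 (palatalisation): wivoke → wivose
  rule 2 (vowel merger): wivose → wivuse
  rule 3: no change — wivuse
  rule 4: no change — wivuse
  ⇒ Nemir wivuse
No other proto-form is consistent with every reflex, so the reconstruction is *wivoke.

*wivoke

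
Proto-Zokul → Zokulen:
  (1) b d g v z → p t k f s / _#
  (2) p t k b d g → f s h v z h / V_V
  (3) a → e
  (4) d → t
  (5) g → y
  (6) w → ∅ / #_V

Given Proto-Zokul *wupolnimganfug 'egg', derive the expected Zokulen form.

Zokulen: *wupolnimganfug
  wupolnimganfug → wupolnimganfuk   [final devoicing]
  wupolnimganfuk → wufolnimganfuk   [intervocalic lenition]
  wufolnimganfuk → wufolnimgenfuk   [vowel merger]
  wufolnimgenfuk (rule 4 does not apply)
  wufolnimgenfuk → wufolnimyenfuk   [unconditioned shift]
  wufolnimyenfuk → ufolnimyenfuk   [glide loss]
  giving Zokulen ufolnimyenfuk.

ufolnimyenfuk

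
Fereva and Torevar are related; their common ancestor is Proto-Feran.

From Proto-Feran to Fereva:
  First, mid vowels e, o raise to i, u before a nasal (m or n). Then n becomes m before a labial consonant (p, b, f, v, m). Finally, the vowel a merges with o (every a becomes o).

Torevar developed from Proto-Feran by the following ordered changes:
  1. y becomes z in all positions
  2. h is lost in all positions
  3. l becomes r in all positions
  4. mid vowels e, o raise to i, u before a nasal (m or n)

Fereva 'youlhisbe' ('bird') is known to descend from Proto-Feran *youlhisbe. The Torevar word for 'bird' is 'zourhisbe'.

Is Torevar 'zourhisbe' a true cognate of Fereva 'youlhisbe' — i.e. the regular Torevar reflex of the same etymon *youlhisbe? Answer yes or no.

Derive the expected Torevar reflex of *youlhisbe:
Torevar: start from *youlhisbe.
  rule 1 (unconditioned shift): youlhisbe → zoulhisbe
  rule 2 (h-loss): zoulhisbe → zoulisbe
  rule 3 (unconditioned shift): zoulisbe → zourisbe
  rule 4: no change — zourisbe
  ⇒ Torevar zourisbe
The regular Torevar reflex would be 'zourisbe', but the attested form is 'zourhisbe'. The correspondence is irregular, so they are not cognates (the Torevar form has a different source).

no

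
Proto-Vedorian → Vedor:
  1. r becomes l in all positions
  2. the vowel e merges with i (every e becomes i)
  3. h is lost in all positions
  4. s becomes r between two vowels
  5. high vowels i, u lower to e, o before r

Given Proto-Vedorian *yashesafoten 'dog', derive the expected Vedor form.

yarerafotin

Vedor: *yashesafoten > yashisafotin > yasisafotin > yarirafotin > yarerafotin  (by vowel merger, h-loss, rhotacism, pre-rhotic lowering)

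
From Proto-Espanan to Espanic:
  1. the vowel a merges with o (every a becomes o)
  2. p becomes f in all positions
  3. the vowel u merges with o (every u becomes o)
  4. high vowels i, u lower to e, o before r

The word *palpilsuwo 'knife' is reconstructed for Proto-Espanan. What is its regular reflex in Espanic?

folfilsowo

Espanic: start from *palpilsuwo.
  rule 1 (vowel merger): palpilsuwo → polpilsuwo
  rule 2 (unconditioned shift): polpilsuwo → folfilsuwo
  rule 3 (vowel merger): folfilsuwo → folfilsowo
  rule 4: no change — folfilsowo
  ⇒ Espanic folfilsowo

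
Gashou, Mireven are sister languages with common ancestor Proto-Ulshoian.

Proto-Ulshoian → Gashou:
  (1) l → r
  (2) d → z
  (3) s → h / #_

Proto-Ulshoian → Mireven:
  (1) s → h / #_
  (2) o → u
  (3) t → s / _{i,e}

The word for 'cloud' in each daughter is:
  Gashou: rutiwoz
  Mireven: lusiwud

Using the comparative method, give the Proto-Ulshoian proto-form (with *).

Position 6: Gashou has o, Mireven has u. Gashou preserves o here (none of its changes turn any other segment into o), so the proto-segment is *o.
Position 7: Gashou has z, Mireven has d. Mireven preserves d here (none of its changes turn any other segment into d), so the proto-segment is *d.
Position 1: Gashou has r, Mireven has l. Mireven preserves l here (none of its changes turn any other segment into l), so the proto-segment is *l.
Verify the candidate proto-form against each daughter:
Gashou: *lutiwod
  lutiwod → rutiwod   [unconditioned shift]
  rutiwod → rutiwoz   [unconditioned shift]
  rutiwoz (rule 3 does not apply)
  giving Gashou rutiwoz.
Mireven: *lutiwod
  lutiwod (rule 1 does not apply)
  lutiwod → lutiwud   [vowel merger]
  lutiwud → lusiwud   [palatalisation]
  giving Mireven lusiwud.
No other proto-form is consistent with every reflex, so the reconstruction is *lutiwod.

*lutiwod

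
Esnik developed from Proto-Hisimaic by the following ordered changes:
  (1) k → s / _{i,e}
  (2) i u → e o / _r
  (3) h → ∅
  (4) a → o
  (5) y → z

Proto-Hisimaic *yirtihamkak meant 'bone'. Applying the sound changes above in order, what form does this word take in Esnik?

zertiomkok

Esnik: start from *yirtihamkak.
  rule 1: no change — yirtihamkak
  rule 2 (pre-rhotic lowering): yirtihamkak → yertihamkak
  rule 3 (h-loss): yertihamkak → yertiamkak
  rule 4 (vowel merger): yertiamkak → yertiomkok
  rule 5 (unconditioned shift): yertiomkok → zertiomkok
  ⇒ Esnik zertiomkok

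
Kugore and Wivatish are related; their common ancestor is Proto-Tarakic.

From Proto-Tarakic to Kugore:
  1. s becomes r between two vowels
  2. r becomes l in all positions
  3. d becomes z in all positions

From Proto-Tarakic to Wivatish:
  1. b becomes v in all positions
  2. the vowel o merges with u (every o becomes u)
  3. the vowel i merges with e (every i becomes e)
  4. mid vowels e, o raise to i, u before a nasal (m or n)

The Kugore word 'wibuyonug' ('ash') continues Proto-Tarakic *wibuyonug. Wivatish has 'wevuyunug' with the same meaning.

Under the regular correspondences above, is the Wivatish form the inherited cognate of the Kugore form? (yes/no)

Derive the expected Wivatish reflex of *wibuyonug:
Wivatish: *wibuyonug
  wibuyonug → wivuyonug   [unconditioned shift]
  wivuyonug → wivuyunug   [vowel merger]
  wivuyunug → wevuyunug   [vowel merger]
  wevuyunug (rule 4 does not apply)
  giving Wivatish wevuyunug.
Wivatish 'wevuyunug' matches the regular reflex exactly, so the pair is cognate.

yes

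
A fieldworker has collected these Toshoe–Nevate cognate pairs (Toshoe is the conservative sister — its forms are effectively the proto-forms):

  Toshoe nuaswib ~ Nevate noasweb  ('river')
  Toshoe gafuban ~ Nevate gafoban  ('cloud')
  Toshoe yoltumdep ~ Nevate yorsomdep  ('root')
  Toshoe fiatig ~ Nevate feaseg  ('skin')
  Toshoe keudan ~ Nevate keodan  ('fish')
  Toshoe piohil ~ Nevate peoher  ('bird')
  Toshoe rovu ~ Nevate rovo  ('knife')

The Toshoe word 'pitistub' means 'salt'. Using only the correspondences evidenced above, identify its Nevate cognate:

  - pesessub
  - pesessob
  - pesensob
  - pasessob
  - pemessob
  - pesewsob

pesessob

fiatig ~ feaseg, piohil ~ peoher — Toshoe i corresponds to Nevate e after a consonant, before a consonant other than r, m, n, p, b, f, v.
fiatig ~ feaseg — Toshoe t corresponds to Nevate s between vowels (before a front vowel).
yoltumdep ~ yorsomdep — Toshoe t corresponds to Nevate s after a consonant, before a back vowel.
gafuban ~ gafoban — Toshoe u corresponds to Nevate o after a consonant, before a labial obstruent.
Applying these to Toshoe 'pitistub':
  pitistub → petistub   (i→e after a consonant, before a consonant other than r, m, n, p, b, f, v)
  petistub → pesistub   (t→s between vowels (before a front vowel))
  pesistub → pesestub   (i→e after a consonant, before a consonant other than r, m, n, p, b, f, v)
  pesestub → pesessub   (t→s after a consonant, before a back vowel)
  pesessub → pesessob   (u→o after a consonant, before a labial obstruent)
So the Nevate cognate is 'pesessob'.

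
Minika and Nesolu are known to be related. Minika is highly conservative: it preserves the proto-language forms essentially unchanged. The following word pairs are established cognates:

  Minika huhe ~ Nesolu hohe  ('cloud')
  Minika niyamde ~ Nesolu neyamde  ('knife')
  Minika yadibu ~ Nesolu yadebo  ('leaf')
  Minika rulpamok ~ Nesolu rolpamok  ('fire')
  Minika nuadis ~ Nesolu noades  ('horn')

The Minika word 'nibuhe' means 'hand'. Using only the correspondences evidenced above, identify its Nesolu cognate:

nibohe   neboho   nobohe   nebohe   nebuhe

nebohe

yadibu ~ yadebo — Minika i corresponds to Nesolu e after a consonant, before a labial obstruent.
huhe ~ hohe, rulpamok ~ rolpamok — Minika u corresponds to Nesolu o after a consonant, before a consonant other than r, m, n, p, b, f, v.
Applying these to Minika 'nibuhe':
  nibuhe → nebuhe   (i→e after a consonant, before a labial obstruent)
  nebuhe → nebohe   (u→o after a consonant, before a consonant other than r, m, n, p, b, f, v)
So the Nesolu cognate is 'nebohe'.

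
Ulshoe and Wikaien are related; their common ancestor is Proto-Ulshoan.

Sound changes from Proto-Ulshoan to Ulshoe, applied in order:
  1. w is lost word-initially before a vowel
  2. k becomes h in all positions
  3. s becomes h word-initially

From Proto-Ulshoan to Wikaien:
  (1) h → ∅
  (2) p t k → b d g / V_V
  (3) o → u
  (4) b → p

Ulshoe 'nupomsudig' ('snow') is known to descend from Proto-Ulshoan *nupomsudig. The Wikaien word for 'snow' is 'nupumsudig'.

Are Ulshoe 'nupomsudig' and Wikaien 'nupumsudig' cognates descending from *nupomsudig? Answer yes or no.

yes

Derive the expected Wikaien reflex of *nupomsudig:
Wikaien: start from *nupomsudig.
  rule 1: no change — nupomsudig
  rule 2 (intervocalic voicing): nupomsudig → nubomsudig
  rule 3 (vowel merger): nubomsudig → nubumsudig
  rule 4 (unconditioned shift): nubumsudig → nupumsudig
  ⇒ Wikaien nupumsudig
Wikaien 'nupumsudig' matches the regular reflex exactly, so the pair is cognate.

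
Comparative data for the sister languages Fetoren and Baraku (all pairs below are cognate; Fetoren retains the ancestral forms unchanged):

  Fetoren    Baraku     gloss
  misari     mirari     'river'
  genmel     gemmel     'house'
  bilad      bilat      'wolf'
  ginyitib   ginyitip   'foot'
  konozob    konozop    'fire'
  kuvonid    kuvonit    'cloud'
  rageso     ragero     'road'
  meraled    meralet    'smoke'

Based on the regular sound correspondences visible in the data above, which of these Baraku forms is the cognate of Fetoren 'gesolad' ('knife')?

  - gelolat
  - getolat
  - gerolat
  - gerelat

rageso ~ ragero — Fetoren s corresponds to Baraku r between vowels (before a back vowel).
bilad ~ bilat, kuvonid ~ kuvonit — Fetoren d corresponds to Baraku t word-finally.
Applying these to Fetoren 'gesolad':
  gesolad → gerolad   (s→r between vowels (before a back vowel))
  gerolad → gerolat   (d→t word-finally)
So the Baraku cognate is 'gerolat'.

gerolat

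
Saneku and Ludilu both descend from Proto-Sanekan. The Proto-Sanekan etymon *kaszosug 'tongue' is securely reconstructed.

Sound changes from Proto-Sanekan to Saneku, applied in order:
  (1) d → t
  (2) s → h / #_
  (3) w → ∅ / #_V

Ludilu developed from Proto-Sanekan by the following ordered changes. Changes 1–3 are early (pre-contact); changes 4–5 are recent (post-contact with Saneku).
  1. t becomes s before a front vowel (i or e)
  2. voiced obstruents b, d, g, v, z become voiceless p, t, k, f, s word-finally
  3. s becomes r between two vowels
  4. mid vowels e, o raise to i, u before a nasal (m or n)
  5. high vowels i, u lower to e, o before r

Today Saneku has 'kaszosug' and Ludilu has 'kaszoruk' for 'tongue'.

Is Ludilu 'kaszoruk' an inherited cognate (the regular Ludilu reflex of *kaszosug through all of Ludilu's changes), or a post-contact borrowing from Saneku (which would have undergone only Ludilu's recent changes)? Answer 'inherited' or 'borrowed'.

inherited

If inherited, *kaszosug would pass through all of Ludilu's changes:
Ludilu: *kaszosug > kaszosuk > kaszoruk  (by final devoicing, rhotacism)
If borrowed from Saneku 'kaszosug' after the early changes, it would undergo only the recent ones:
  rule 4 (pre-nasal raising): no change (kaszosug)
  rule 5 (pre-rhotic lowering): no change (kaszosug)
  ⇒ as a loan: kaszosug
Ludilu 'kaszoruk' matches the inherited outcome exactly, so it is an inherited cognate, not a loan.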